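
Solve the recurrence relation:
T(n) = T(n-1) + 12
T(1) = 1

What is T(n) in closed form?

Unrolling: T(n) = T(1) + 12·(n-1) = 1 + 12(n-1) = 12n - 11.

Answer: T(n) = 12n - 11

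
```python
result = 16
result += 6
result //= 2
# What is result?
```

Trace:
`result = 16` → result = 16
`result += 6` → result = 22
`result //= 2` → result = 11
So result = 11

Answer: 11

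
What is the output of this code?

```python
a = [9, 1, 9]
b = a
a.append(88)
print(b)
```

Key concept: basic list aliasing.
Step by step:
`a = [9, 1, 9]` → a = [9, 1, 9]
`b = a` → b = [9, 1, 9] (same object as a)
`a.append(88)` → a = [9, 1, 9, 88] (same object as b); b = [9, 1, 9, 88] (same object as a)
`print(b)` → prints [9, 1, 9, 88]

Answer: [9, 1, 9, 88]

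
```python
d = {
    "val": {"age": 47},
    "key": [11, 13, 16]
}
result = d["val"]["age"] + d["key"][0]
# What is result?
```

Trace:
`d = { ...` → d = {'val': {'age': 47}, 'key': [11, 13, 16]}
`result = d["val"]["age"] + d["key"][0]` → result = 58
So result = 58

Answer: 58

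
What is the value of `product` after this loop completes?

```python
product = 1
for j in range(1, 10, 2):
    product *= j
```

Product of 1, 3, 5, ... up to 9
`product` takes the values: 1 → 3 → 15 → 105 → 945

Answer: 945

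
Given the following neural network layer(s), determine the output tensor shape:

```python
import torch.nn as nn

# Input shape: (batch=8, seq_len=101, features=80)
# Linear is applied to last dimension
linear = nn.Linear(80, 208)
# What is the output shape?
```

Input: (8, 101, 80) -> Output: (8, 101, 208)

Answer: (8, 101, 208)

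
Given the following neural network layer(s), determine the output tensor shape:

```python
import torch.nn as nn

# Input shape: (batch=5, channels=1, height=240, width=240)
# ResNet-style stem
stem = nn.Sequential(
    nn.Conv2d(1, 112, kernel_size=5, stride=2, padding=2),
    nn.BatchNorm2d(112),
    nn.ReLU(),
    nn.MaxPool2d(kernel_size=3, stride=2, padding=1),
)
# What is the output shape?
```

Input: (5, 1, 240, 240) -> after Conv2d 5x5 stride=2: (5, 112, 120, 120) -> Output: (5, 112, 60, 60)

Answer: (5, 112, 60, 60)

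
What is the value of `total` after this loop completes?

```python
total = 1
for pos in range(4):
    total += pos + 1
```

Start at 1, add 1 to 4 = 11
`total` takes the values: 1 → 2 → 4 → 7 → 11

Answer: 11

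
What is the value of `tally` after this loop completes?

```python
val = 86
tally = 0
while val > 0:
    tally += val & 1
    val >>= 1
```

Count set bits in 86 (binary: 0b1010110)
`tally` takes the values: 0 → 1 → 2 → 3 → 4

Answer: 4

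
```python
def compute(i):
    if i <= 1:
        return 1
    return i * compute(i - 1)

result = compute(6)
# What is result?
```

compute(6) = 6 * 5 * 4 * 3 * 2 * 1 = 720

Answer: 720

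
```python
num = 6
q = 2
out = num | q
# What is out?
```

Trace:
`num = 6` → num = 6
`q = 2` → q = 2
`out = num | q` → out = 6
So out = 6

Answer: 6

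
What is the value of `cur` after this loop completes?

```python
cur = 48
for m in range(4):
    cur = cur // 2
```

Halve 4 times: 48 // 2^4 = 3
`cur` takes the values: 48 → 24 → 12 → 6 → 3

Answer: 3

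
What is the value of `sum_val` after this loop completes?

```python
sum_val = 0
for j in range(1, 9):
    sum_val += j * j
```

Sum of squares 1² to 8² = 204
`sum_val` takes the values: 0 → 1 → 5 → 14 → 30 → 55 → 91 → 140 → 204

Answer: 204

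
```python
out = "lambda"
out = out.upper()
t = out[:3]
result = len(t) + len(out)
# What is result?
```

Trace:
`out = "lambda"` → out = 'lambda'
`out = out.upper()` → out = 'LAMBDA'
`t = out[:3]` → t = 'LAM'
`result = len(t) + len(out)` → result = 9
So result = 9

Answer: 9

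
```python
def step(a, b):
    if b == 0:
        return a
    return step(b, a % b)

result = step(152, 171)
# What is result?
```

step(152, 171) -> step(171, 152) -> step(152, 19) -> step(19, 0) -> 19

Answer: 19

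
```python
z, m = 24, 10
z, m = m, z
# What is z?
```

Trace:
`z, m = 24, 10` → z = 24; m = 10
`z, m = m, z` → z = 10; m = 24
So z = 10

Answer: 10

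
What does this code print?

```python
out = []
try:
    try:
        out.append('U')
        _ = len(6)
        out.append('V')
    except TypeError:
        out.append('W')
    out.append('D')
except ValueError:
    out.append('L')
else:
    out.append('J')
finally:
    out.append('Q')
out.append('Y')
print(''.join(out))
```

Execution trace: 'U' (inner try body) → 'W' (inner except TypeError) → 'D' (try body, no exception) → 'J' (else) → 'Q' (finally) → 'Y' (after the try/except). Output: UWDJQY

Answer: UWDJQY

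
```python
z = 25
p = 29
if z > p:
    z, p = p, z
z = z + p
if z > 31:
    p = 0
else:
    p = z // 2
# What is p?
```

Trace:
`z = 25` → z = 25
`p = 29` → p = 29
`if z > p: ...` → z > p is False → no variable changes
`z = z + p` → z = 54
`if z > 31: ...` → z > 31 is True → p = 0
So p = 0

Answer: 0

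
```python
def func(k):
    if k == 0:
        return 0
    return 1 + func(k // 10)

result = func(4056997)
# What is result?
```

Count of digits of 4056997: 7

Answer: 7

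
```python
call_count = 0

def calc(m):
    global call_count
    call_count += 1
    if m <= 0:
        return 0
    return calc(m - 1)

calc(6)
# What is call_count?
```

Linear recursion stepping by 1: 7 calls from m=6 down to ≤0.

Answer: 7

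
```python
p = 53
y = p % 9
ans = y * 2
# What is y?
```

Trace:
`p = 53` → p = 53
`y = p % 9` → y = 8
`ans = y * 2` → ans = 16
So y = 8

Answer: 8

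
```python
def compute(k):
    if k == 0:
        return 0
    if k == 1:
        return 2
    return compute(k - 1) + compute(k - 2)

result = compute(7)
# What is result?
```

Build up from base cases: compute(0)=0, compute(1)=2, compute(2)=2, compute(3)=4, compute(4)=6, compute(5)=10, compute(6)=16, ..., compute(7)=26

Answer: 26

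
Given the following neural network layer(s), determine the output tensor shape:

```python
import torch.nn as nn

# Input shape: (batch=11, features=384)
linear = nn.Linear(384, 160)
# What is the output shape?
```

Input: (11, 384) -> Output: (11, 160)

Answer: (11, 160)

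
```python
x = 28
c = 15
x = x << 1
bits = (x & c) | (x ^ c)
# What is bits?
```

Trace:
`x = 28` → x = 28
`c = 15` → c = 15
`x = x << 1` → x = 56
`bits = (x & c) | (x ^ c)` → bits = 63
So bits = 63

Answer: 63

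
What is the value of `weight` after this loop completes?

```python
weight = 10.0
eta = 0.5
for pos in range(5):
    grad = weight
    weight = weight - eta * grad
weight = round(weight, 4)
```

Gradient descent: w = 10.0 * (1 - 0.5)^5
`weight` takes the values: 10.0 → 5.0 → 2.5 → 1.25 → 0.625 → 0.3125

Answer: 0.3125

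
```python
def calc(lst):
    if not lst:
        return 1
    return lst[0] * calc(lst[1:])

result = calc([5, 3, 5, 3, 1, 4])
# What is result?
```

Product over [5, 3, 5, 3, 1, 4] = 5 * 3 * 5 * 3 * 1 * 4 = 900

Answer: 900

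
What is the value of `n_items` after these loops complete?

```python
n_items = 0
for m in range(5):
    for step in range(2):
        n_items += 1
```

5 * 2 = 10
`n_items` takes the values: 0 → 1 → 2 → 3 → 4 → 5 → 6 → 7 → 8 → 9 → 10

Answer: 10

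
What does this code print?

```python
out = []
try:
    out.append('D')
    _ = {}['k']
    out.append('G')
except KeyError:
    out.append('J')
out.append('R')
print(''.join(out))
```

Execution trace: 'D' (try body) → 'J' (except KeyError) → 'R' (after the try/except). Output: DJR

Answer: DJR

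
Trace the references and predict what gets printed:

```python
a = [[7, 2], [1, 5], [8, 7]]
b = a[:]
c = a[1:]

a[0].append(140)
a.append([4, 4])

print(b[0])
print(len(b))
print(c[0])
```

Key concept: slice with nested mutation.
Step by step:
`a = [[7, 2], [1, 5], [8, 7]]` → a = [[7, 2], [1, 5], [8, 7]]
`b = a[:]` → b = [[7, 2], [1, 5], [8, 7]]
`c = a[1:]` → c = [[1, 5], [8, 7]]
`a[0].append(140)` → a = [[7, 2, 140], [1, 5], [8, 7]]; b = [[7, 2, 140], [1, 5], [8, 7]]
`a.append([4, 4])` → a = [[7, 2, 140], [1, 5], [8, 7], [4, 4]]
`print(b[0])` → prints [7, 2, 140]
`print(len(b))` → prints 3
`print(c[0])` → prints [1, 5]

Answer:
[7, 2, 140]
3
[1, 5]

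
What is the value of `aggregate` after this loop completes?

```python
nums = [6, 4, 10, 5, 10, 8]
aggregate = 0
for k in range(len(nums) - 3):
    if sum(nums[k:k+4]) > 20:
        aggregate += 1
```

Count windows with sum > 20
`aggregate` takes the values: 0 → 1 → 2 → 3

Answer: 3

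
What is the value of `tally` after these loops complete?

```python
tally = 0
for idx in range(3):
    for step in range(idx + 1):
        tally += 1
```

Triangle: 1 + 2 + ... + 3
`tally` takes the values: 0 → 1 → 2 → 3 → 4 → 5 → 6

Answer: 6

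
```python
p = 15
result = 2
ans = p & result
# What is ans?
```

Trace:
`p = 15` → p = 15
`result = 2` → result = 2
`ans = p & result` → ans = 2
So ans = 2

Answer: 2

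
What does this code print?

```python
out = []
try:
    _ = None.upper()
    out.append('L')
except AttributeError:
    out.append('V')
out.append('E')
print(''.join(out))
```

Execution trace: 'V' (except AttributeError) → 'E' (after the try/except). Output: VE

Answer: VE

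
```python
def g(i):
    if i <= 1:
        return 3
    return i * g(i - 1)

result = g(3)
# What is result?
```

g(3) = 3 * 2 * 3 = 18

Answer: 18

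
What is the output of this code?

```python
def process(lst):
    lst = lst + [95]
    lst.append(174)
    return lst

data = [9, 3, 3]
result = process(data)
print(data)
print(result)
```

Key concept: rebinding parameter vs mutation.
Step by step:
`data = [9, 3, 3]` → data = [9, 3, 3]
`result = process(data)` → result = [9, 3, 3, 95, 174]
`print(data)` → prints [9, 3, 3]
`print(result)` → prints [9, 3, 3, 95, 174]

Answer:
[9, 3, 3]
[9, 3, 3, 95, 174]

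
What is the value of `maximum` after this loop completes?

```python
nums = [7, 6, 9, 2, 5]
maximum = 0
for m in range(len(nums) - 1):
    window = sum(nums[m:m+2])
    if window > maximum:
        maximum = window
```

Max sum of 2-element window in [7, 6, 9, 2, 5]
`maximum` takes the values: 0 → 13 → 15

Answer: 15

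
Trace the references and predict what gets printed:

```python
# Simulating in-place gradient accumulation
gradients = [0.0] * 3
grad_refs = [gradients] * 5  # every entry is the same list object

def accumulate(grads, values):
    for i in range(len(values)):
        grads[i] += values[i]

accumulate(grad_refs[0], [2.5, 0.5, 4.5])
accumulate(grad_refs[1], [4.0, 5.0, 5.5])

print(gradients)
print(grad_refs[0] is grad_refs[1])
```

Key concept: gradient accumulation aliasing.
Step by step:
`gradients = [0.0] * 3` → gradients = [0.0, 0.0, 0.0]
`grad_refs = [gradients] * 5` → grad_refs = [[0.0, 0.0, 0.0], [0.0, 0.0, 0.0], [0.0, 0.0, 0.0], [0.0, 0.0, 0.0], [0.0, 0.0, 0.0]]
`accumulate(grad_refs[0], [2.5, 0.5, 4.5])` → gradients = [2.5, 0.5, 4.5]; grad_refs = [[2.5, 0.5, 4.5], [2.5, 0.5, 4.5], [2.5, 0.5, 4.5], [2.5, 0.5, 4.5], [2.5, 0.5, 4.5]]
`accumulate(grad_refs[1], [4.0, 5.0, 5.5])` → gradients = [6.5, 5.5, 10.0]; grad_refs = [[6.5, 5.5, 10.0], [6.5, 5.5, 10.0], [6.5, 5.5, 10.0], [6.5, 5.5, 10.0], [6.5, 5.5, 10.0]]
`print(gradients)` → prints [6.5, 5.5, 10.0]
`print(grad_refs[0] is grad_refs[1])` → prints True

Answer:
[6.5, 5.5, 10.0]
True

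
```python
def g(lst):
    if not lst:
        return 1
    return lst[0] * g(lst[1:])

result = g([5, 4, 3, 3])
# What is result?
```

Product over [5, 4, 3, 3] = 5 * 4 * 3 * 3 = 180

Answer: 180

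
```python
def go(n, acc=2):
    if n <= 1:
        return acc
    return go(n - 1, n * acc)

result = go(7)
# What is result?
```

Accumulator trace (n, acc): (7, 2) -> (6, 14) -> (5, 84) -> (4, 420) -> (3, 1680) -> (2, 5040) -> (1, 10080) -> return 10080

Answer: 10080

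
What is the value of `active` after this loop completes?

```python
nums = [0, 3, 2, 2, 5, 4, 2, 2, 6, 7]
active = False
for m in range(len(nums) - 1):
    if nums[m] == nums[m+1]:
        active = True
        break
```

Check consecutive duplicates in [0, 3, 2, 2, 5, 4, 2, 2, 6, 7]
`active` takes the values: False → True

Answer: True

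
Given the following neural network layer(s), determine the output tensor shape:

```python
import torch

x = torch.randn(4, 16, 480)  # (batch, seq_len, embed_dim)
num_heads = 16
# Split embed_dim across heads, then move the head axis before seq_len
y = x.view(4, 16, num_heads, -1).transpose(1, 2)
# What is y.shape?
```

Input: (4, 16, 480) -> head_dim = 480 // 16 = 30; after view: (4, 16, 16, 30) -> after transpose(1, 2): (4, 16, 16, 30) -> Output: (4, 16, 16, 30)

Answer: (4, 16, 16, 30)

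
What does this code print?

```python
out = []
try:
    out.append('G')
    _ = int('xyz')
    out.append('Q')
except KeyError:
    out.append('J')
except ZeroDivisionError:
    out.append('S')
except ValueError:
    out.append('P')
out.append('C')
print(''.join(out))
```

Execution trace: 'G' (try body) → 'P' (except ValueError) → 'C' (after the try/except). Output: GPC

Answer: GPC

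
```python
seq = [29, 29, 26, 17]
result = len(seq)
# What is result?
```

Trace:
`seq = [29, 29, 26, 17]` → seq = [29, 29, 26, 17]
`result = len(seq)` → result = 4
So result = 4

Answer: 4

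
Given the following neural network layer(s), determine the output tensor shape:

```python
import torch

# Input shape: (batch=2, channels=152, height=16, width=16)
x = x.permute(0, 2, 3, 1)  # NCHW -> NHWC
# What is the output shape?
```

Input: (2, 152, 16, 16) -> Output: (2, 16, 16, 152)

Answer: (2, 16, 16, 152)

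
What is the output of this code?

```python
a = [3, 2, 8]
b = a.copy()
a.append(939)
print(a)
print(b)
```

Key concept: list.copy() creates independent copy.
Step by step:
`a = [3, 2, 8]` → a = [3, 2, 8]
`b = a.copy()` → b = [3, 2, 8]
`a.append(939)` → a = [3, 2, 8, 939]
`print(a)` → prints [3, 2, 8, 939]
`print(b)` → prints [3, 2, 8]

Answer:
[3, 2, 8, 939]
[3, 2, 8]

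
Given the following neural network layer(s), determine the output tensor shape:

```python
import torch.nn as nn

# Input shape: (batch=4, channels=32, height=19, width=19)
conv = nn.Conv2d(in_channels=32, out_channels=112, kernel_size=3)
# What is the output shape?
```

Input: (4, 32, 19, 19) -> Output: (4, 112, 17, 17)

Answer: (4, 112, 17, 17)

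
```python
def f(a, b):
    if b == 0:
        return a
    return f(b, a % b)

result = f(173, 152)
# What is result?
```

f(173, 152) -> f(152, 21) -> f(21, 5) -> f(5, 1) -> f(1, 0) -> 1

Answer: 1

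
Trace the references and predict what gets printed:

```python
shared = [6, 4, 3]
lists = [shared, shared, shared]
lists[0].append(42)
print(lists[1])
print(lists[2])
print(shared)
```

Key concept: list of same reference.
Step by step:
`shared = [6, 4, 3]` → shared = [6, 4, 3]
`lists = [shared, shared, shared]` → lists = [[6, 4, 3], [6, 4, 3], [6, 4, 3]]
`lists[0].append(42)` → shared = [6, 4, 3, 42]; lists = [[6, 4, 3, 42], [6, 4, 3, 42], [6, 4, 3, 42]]
`print(lists[1])` → prints [6, 4, 3, 42]
`print(lists[2])` → prints [6, 4, 3, 42]
`print(shared)` → prints [6, 4, 3, 42]

Answer:
[6, 4, 3, 42]
[6, 4, 3, 42]
[6, 4, 3, 42]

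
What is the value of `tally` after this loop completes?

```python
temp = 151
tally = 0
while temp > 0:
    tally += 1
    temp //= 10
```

Count digits by repeated division by 10
`tally` takes the values: 0 → 1 → 2 → 3

Answer: 3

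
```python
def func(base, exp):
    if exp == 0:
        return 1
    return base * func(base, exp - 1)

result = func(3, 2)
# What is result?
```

func(3, 2) = 3 * 3 = 9

Answer: 9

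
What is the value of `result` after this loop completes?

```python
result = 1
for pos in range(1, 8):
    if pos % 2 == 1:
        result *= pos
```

Product of odd numbers 1 to 7
`result` takes the values: 1 → 3 → 15 → 105

Answer: 105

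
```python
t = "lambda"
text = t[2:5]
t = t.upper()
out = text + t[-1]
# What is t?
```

Trace:
`t = "lambda"` → t = 'lambda'
`text = t[2:5]` → text = 'mbd'
`t = t.upper()` → t = 'LAMBDA'
`out = text + t[-1]` → out = 'mbdA'
So t = 'LAMBDA'

Answer: 'LAMBDA'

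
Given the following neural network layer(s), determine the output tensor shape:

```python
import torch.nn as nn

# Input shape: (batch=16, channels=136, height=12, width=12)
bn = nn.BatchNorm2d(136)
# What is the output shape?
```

Input: (16, 136, 12, 12) -> Output: (16, 136, 12, 12)

Answer: (16, 136, 12, 12)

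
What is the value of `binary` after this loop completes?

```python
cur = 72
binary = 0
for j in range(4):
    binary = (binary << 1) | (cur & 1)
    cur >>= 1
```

Reverse lowest 4 bits of 72
`binary` takes the values: 0 → 1

Answer: 1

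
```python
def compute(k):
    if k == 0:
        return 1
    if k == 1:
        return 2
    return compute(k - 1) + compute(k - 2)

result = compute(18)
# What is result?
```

Build up from base cases: compute(0)=1, compute(1)=2, compute(2)=3, compute(3)=5, compute(4)=8, compute(5)=13, compute(6)=21, ..., compute(18)=6765

Answer: 6765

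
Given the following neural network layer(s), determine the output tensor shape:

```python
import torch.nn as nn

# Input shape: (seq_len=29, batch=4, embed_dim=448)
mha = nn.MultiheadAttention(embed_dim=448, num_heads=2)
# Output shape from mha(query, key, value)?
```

Input: (29, 4, 448) -> Output: (29, 4, 448)

Answer: (29, 4, 448)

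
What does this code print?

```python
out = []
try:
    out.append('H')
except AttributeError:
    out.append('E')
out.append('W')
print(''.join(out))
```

Execution trace: 'H' (try body, no exception) → 'W' (after the try/except). Output: HW

Answer: HW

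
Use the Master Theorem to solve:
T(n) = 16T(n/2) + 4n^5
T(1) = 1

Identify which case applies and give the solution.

a=16, b=2, f(n)=4n^5. log_2(16) = 4. Since c=5 > 4 and the regularity condition holds (16(n/2)^5 = (16/2^5)n^5 with 16/2^5 < 1), Case 3 applies: T(n) = Θ(f(n)) = O(n^5).

Answer: O(n^5) - Case 3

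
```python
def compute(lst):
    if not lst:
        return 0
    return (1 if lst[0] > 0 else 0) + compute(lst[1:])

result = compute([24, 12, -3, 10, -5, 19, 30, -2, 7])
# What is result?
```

Count of positive elements in [24, 12, -3, 10, -5, 19, 30, -2, 7] = 6

Answer: 6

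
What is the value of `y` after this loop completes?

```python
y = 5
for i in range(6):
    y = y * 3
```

Multiply by 3, 6 times: 5 * 3^6 = 3645
`y` takes the values: 5 → 15 → 45 → 135 → 405 → 1215 → 3645

Answer: 3645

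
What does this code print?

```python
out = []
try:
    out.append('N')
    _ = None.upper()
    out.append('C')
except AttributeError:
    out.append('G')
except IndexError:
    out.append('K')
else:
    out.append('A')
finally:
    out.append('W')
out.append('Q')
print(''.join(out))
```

Execution trace: 'N' (try body) → 'G' (except AttributeError) → 'W' (finally) → 'Q' (after the try/except). Output: NGWQ

Answer: NGWQ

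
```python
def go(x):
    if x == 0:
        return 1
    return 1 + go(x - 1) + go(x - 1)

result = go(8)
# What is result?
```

go(x) = 1 + 2·go(x-1), go(0)=1. Closed form: (1+1)·2^8 - 1 = 511.

Answer: 511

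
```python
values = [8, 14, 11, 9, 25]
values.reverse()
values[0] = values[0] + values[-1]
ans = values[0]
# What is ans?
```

Trace:
`values = [8, 14, 11, 9, 25]` → values = [8, 14, 11, 9, 25]
`values.reverse()` → values = [25, 9, 11, 14, 8]
`values[0] = values[0] + values[-1]` → values = [33, 9, 11, 14, 8]
`ans = values[0]` → ans = 33
So ans = 33

Answer: 33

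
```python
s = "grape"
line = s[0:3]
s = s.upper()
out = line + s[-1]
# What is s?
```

Trace:
`s = "grape"` → s = 'grape'
`line = s[0:3]` → line = 'gra'
`s = s.upper()` → s = 'GRAPE'
`out = line + s[-1]` → out = 'graE'
So s = 'GRAPE'

Answer: 'GRAPE'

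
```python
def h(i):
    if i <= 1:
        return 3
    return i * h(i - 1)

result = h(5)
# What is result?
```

h(5) = 5 * 4 * 3 * 2 * 3 = 360

Answer: 360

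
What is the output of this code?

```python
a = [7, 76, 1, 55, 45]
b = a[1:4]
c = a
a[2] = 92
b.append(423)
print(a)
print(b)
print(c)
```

Key concept: slice vs alias.
Step by step:
`a = [7, 76, 1, 55, 45]` → a = [7, 76, 1, 55, 45]
`b = a[1:4]` → b = [76, 1, 55]
`c = a` → c = [7, 76, 1, 55, 45] (same object as a)
`a[2] = 92` → a = [7, 76, 92, 55, 45] (same object as c); c = [7, 76, 92, 55, 45] (same object as a)
`b.append(423)` → b = [76, 1, 55, 423]
`print(a)` → prints [7, 76, 92, 55, 45]
`print(b)` → prints [76, 1, 55, 423]
`print(c)` → prints [7, 76, 92, 55, 45]

Answer:
[7, 76, 92, 55, 45]
[76, 1, 55, 423]
[7, 76, 92, 55, 45]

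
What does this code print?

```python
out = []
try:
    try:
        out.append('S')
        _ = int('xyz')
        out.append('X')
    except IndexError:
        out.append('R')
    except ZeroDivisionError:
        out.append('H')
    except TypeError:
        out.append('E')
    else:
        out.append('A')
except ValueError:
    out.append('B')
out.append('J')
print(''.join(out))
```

Execution trace: 'S' (try body) → 'B' (outer except ValueError) → 'J' (after the try/except). Output: SBJ

Answer: SBJ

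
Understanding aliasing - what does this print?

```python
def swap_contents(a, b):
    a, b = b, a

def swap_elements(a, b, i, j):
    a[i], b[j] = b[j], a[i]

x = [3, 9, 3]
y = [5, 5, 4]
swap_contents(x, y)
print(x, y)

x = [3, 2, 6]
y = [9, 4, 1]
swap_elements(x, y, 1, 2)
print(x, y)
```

Key concept: parameter rebinding vs mutation.
Step by step:
`x = [3, 9, 3]` → x = [3, 9, 3]
`y = [5, 5, 4]` → y = [5, 5, 4]
`swap_contents(x, y)` → no visible change to tracked variables
`print(x, y)` → prints [3, 9, 3] [5, 5, 4]
`x = [3, 2, 6]` → x = [3, 2, 6]
`y = [9, 4, 1]` → y = [9, 4, 1]
`swap_elements(x, y, 1, 2)` → x = [3, 1, 6]; y = [9, 4, 2]
`print(x, y)` → prints [3, 1, 6] [9, 4, 2]

Answer:
[3, 9, 3] [5, 5, 4]
[3, 1, 6] [9, 4, 2]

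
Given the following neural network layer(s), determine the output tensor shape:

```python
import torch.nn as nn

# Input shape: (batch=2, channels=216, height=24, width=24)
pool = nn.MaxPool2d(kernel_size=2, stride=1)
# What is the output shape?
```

Input: (2, 216, 24, 24) -> Output: (2, 216, 23, 23)

Answer: (2, 216, 23, 23)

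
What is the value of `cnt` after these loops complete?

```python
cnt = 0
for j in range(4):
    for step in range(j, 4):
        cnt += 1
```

Upper triangle: 4 + 3 + ... + 1
`cnt` takes the values: 0 → 1 → 2 → 3 → 4 → 5 → 6 → 7 → 8 → 9 → 10

Answer: 10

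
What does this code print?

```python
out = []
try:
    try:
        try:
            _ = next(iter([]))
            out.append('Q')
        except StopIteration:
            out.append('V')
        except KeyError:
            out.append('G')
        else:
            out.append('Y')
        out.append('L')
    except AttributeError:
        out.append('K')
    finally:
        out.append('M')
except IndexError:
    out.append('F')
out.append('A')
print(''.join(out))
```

Execution trace: 'V' (inner except StopIteration) → 'L' (try body, no exception) → 'M' (finally) → 'A' (after the try/except). Output: VLMA

Answer: VLMA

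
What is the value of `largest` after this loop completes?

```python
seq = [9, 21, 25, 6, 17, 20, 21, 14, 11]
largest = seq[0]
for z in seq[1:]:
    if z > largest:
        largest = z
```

Maximum of [9, 21, 25, 6, 17, 20, 21, 14, 11]
`largest` takes the values: 9 → 21 → 25

Answer: 25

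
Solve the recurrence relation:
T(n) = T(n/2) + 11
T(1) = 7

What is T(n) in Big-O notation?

Each step divides n by 2 and adds 11. After log_2(n) steps we reach T(1)=7. So T(n) = 11·log_2(n) + 7 = O(log n).

Answer: O(log n)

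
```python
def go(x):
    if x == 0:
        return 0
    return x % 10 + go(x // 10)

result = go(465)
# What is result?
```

Sum of digits of 465: 5 + 6 + 4 = 15

Answer: 15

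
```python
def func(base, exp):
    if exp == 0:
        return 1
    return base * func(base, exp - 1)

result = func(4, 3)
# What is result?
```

func(4, 3) = 4 * 4 * 4 = 64

Answer: 64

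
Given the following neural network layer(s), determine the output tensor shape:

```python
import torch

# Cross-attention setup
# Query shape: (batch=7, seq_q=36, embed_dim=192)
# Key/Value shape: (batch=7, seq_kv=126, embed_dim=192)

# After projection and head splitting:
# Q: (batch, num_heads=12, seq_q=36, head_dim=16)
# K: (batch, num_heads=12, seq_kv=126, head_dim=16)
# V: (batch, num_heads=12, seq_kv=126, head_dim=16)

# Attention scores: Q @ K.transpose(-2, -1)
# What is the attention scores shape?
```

Input: (7, 36, 192) -> Output: (7, 12, 36, 126)

Answer: (7, 12, 36, 126)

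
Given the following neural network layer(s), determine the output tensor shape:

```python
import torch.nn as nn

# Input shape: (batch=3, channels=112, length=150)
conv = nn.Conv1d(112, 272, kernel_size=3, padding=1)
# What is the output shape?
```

Input: (3, 112, 150) -> Output: (3, 272, 150)

Answer: (3, 272, 150)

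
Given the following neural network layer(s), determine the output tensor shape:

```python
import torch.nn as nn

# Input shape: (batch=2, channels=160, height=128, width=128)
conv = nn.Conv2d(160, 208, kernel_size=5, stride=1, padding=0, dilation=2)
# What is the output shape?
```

Input: (2, 160, 128, 128) -> Output: (2, 208, 120, 120)

Answer: (2, 208, 120, 120)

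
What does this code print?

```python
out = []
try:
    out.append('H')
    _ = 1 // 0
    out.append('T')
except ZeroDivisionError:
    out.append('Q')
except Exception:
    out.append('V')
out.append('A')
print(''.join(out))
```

Execution trace: 'H' (try body) → 'Q' (except ZeroDivisionError) → 'A' (after the try/except). Output: HQA

Answer: HQA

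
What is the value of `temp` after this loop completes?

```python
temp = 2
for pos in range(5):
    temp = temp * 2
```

Multiply by 2, 5 times: 2 * 2^5 = 64
`temp` takes the values: 2 → 4 → 8 → 16 → 32 → 64

Answer: 64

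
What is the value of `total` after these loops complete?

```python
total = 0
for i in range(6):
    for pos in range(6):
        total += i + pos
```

Sum of all i+pos for i,pos in 6x6
`total` takes the values: 0 → 1 → 3 → 6 → 10 → 15 → 16 → 18 → 21 → 25 → 30 → 36 → 38 → 41 → 45 → 50 → 56 → 63 → 66 → 70 → 75 → 81 → 88 → 96 → 100 → 105 → 111 → 118 → 126 → 135 → 140 → 146 → 153 → 161 → 170 → 180

Answer: 180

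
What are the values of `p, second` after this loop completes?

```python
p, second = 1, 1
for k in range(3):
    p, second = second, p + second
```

Fibonacci: after 3 iterations
`p, second` takes the values: (1, 1) → (1, 2) → (2, 3) → (3, 5)

Answer: 3, 5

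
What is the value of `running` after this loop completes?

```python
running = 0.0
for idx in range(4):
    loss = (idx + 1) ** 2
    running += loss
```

Sum of squared losses 1² + 2² + ... + 4²
`running` takes the values: 0.0 → 1.0 → 5.0 → 14.0 → 30.0

Answer: 30.0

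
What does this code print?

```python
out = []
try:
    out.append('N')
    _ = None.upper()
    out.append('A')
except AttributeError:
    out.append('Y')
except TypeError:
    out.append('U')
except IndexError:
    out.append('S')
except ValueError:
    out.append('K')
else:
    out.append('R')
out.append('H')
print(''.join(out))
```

Execution trace: 'N' (try body) → 'Y' (except AttributeError) → 'H' (after the try/except). Output: NYH

Answer: NYH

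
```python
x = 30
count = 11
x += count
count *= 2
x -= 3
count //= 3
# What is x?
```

Trace:
`x = 30` → x = 30
`count = 11` → count = 11
`x += count` → x = 41
`count *= 2` → count = 22
`x -= 3` → x = 38
`count //= 3` → count = 7
So x = 38

Answer: 38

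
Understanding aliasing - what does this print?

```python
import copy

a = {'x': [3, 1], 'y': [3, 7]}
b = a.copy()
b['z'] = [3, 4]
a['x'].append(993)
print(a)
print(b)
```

Key concept: shallow copy of dict with mutable values.
Step by step:
`a = {'x': [3, 1], 'y': [3, 7]}` → a = {'x': [3, 1], 'y': [3, 7]}
`b = a.copy()` → b = {'x': [3, 1], 'y': [3, 7]}
`b['z'] = [3, 4]` → b = {'x': [3, 1], 'y': [3, 7], 'z': [3, 4]}
`a['x'].append(993)` → a = {'x': [3, 1, 993], 'y': [3, 7]}; b = {'x': [3, 1, 993], 'y': [3, 7], 'z': [3, 4]}
`print(a)` → prints {'x': [3, 1, 993], 'y': [3, 7]}
`print(b)` → prints {'x': [3, 1, 993], 'y': [3, 7], 'z': [3, 4]}

Answer:
{'x': [3, 1, 993], 'y': [3, 7]}
{'x': [3, 1, 993], 'y': [3, 7], 'z': [3, 4]}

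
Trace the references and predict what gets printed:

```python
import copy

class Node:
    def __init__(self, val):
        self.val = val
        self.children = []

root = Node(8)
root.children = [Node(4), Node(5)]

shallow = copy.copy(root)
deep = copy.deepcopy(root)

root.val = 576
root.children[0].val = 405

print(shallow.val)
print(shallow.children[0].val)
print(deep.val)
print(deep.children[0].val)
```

Key concept: deep copy with custom objects.
Step by step:
`root = Node(8)` → root = Node(val=8, children=[])
`root.children = [Node(4), Node(5)]` → root = Node(val=8, children=[Node(val=4, children=[]), Node(val=5, children=[])])
`shallow = copy.copy(root)` → shallow = Node(val=8, children=[Node(val=4, children=[]), Node(val=5, children=[])])
`deep = copy.deepcopy(root)` → deep = Node(val=8, children=[Node(val=4, children=[]), Node(val=5, children=[])])
`root.val = 576` → root = Node(val=576, children=[Node(val=4, children=[]), Node(val=5, children=[])])
`root.children[0].val = 405` → root = Node(val=576, children=[Node(val=405, children=[]), Node(val=5, children=[])]); shallow = Node(val=8, children=[Node(val=405, children=[]), Node(val=5, children=[])])
`print(shallow.val)` → prints 8
`print(shallow.children[0].val)` → prints 405
`print(deep.val)` → prints 8
`print(deep.children[0].val)` → prints 4

Answer:
8
405
8
4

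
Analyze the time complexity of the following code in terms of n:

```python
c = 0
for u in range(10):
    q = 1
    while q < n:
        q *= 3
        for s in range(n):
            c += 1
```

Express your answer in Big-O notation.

Each loop level contributes: 1 × log n × n. Multiplying the contributions gives O(n log n).

Answer: O(n log n)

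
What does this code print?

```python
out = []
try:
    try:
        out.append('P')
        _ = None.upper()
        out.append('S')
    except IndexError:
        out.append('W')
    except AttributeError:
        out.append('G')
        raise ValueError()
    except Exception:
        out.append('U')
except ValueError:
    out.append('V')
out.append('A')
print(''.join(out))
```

Execution trace: 'P' (inner try body) → 'G' (inner except AttributeError) → 'V' (outer except ValueError) → 'A' (after the try/except). Output: PGVA

Answer: PGVA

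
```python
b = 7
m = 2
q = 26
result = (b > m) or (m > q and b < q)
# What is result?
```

Trace:
`b = 7` → b = 7
`m = 2` → m = 2
`q = 26` → q = 26
`result = (b > m) or (m > q and b < q)` → result = True
So result = True

Answer: True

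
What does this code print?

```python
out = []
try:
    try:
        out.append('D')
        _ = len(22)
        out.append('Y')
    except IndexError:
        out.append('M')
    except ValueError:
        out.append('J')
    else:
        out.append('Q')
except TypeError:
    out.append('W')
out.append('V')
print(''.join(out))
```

Execution trace: 'D' (try body) → 'W' (outer except TypeError) → 'V' (after the try/except). Output: DWV

Answer: DWV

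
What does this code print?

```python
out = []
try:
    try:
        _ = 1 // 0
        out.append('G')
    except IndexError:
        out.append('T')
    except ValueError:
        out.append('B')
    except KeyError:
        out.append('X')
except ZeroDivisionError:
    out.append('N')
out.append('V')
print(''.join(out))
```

Execution trace: 'N' (outer except ZeroDivisionError) → 'V' (after the try/except). Output: NV

Answer: NV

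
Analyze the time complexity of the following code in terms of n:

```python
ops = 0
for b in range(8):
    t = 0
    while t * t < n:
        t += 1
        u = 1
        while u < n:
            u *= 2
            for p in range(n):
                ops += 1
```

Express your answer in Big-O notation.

Each loop level contributes: 1 × √n × log n × n. Multiplying the contributions gives O(n√n log n).

Answer: O(n√n log n)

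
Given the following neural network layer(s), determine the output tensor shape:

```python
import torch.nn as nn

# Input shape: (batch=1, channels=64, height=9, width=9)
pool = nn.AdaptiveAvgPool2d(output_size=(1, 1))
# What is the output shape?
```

Input: (1, 64, 9, 9) -> Output: (1, 64, 1, 1)

Answer: (1, 64, 1, 1)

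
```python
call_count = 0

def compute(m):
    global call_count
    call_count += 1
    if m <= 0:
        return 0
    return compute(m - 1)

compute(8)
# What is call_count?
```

Linear recursion stepping by 1: 9 calls from m=8 down to ≤0.

Answer: 9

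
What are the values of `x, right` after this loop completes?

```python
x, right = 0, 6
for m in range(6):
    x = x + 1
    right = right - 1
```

x goes 0→6, right goes 6→0
`x, right` takes the values: (0, 6) → (1, 6) → (1, 5) → (2, 5) → (2, 4) → (3, 4) → (3, 3) → (4, 3) → (4, 2) → (5, 2) → (5, 1) → (6, 1) → (6, 0)

Answer: 6, 0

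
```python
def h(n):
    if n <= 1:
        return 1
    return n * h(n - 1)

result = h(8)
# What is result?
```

h(8) = 8 * 7 * 6 * 5 * 4 * 3 * 2 * 1 = 40320

Answer: 40320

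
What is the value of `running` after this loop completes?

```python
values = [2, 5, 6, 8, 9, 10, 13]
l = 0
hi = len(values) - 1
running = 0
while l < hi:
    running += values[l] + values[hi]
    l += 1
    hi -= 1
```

Sum of pairs from ends
`running` takes the values: 0 → 15 → 30 → 45

Answer: 45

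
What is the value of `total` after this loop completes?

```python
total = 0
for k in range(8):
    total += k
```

Sum of 0 to 7 = 28
`total` takes the values: 0 → 1 → 3 → 6 → 10 → 15 → 21 → 28

Answer: 28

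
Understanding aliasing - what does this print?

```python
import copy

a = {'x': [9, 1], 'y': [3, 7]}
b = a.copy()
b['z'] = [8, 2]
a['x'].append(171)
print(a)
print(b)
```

Key concept: shallow copy of dict with mutable values.
Step by step:
`a = {'x': [9, 1], 'y': [3, 7]}` → a = {'x': [9, 1], 'y': [3, 7]}
`b = a.copy()` → b = {'x': [9, 1], 'y': [3, 7]}
`b['z'] = [8, 2]` → b = {'x': [9, 1], 'y': [3, 7], 'z': [8, 2]}
`a['x'].append(171)` → a = {'x': [9, 1, 171], 'y': [3, 7]}; b = {'x': [9, 1, 171], 'y': [3, 7], 'z': [8, 2]}
`print(a)` → prints {'x': [9, 1, 171], 'y': [3, 7]}
`print(b)` → prints {'x': [9, 1, 171], 'y': [3, 7], 'z': [8, 2]}

Answer:
{'x': [9, 1, 171], 'y': [3, 7]}
{'x': [9, 1, 171], 'y': [3, 7], 'z': [8, 2]}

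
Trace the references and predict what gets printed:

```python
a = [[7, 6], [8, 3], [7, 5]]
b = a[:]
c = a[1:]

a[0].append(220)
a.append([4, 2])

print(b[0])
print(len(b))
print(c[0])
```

Key concept: slice with nested mutation.
Step by step:
`a = [[7, 6], [8, 3], [7, 5]]` → a = [[7, 6], [8, 3], [7, 5]]
`b = a[:]` → b = [[7, 6], [8, 3], [7, 5]]
`c = a[1:]` → c = [[8, 3], [7, 5]]
`a[0].append(220)` → a = [[7, 6, 220], [8, 3], [7, 5]]; b = [[7, 6, 220], [8, 3], [7, 5]]
`a.append([4, 2])` → a = [[7, 6, 220], [8, 3], [7, 5], [4, 2]]
`print(b[0])` → prints [7, 6, 220]
`print(len(b))` → prints 3
`print(c[0])` → prints [8, 3]

Answer:
[7, 6, 220]
3
[8, 3]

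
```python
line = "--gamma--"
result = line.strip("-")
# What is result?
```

Trace:
`line = "--gamma--"` → line = '--gamma--'
`result = line.strip("-")` → result = 'gamma'
So result = 'gamma'

Answer: 'gamma'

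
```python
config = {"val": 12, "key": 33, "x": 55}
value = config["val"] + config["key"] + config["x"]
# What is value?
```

Trace:
`config = {"val": 12, "key": 33, "x": 55}` → config = {'val': 12, 'key': 33, 'x': 55}
`value = config["val"] + config["key"] + config["x"]` → value = 100
So value = 100

Answer: 100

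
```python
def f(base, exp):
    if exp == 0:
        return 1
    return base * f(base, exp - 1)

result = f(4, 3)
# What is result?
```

f(4, 3) = 4 * 4 * 4 = 64

Answer: 64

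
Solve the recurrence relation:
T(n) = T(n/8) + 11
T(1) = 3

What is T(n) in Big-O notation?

Each step divides n by 8 and adds 11. After log_8(n) steps we reach T(1)=3. So T(n) = 11·log_8(n) + 3 = O(log n).

Answer: O(log n)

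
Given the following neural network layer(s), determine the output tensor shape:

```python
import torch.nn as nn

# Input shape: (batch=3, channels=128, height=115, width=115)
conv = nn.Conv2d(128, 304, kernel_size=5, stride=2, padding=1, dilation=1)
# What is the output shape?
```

Input: (3, 128, 115, 115) -> Output: (3, 304, 57, 57)

Answer: (3, 304, 57, 57)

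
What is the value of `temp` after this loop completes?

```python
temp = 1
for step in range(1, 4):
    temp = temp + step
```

Start at 1, add 1 through 3
`temp` takes the values: 1 → 2 → 4 → 7

Answer: 7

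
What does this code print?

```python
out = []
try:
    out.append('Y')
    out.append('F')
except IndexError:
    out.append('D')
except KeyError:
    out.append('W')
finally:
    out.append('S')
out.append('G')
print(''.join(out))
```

Execution trace: 'Y' (try body) → 'F' (try body, no exception) → 'S' (finally) → 'G' (after the try/except). Output: YFSG

Answer: YFSG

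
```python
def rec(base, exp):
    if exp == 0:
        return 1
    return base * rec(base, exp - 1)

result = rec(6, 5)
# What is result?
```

rec(6, 5) = 6 * 6 * 6 * 6 * 6 = 7776

Answer: 7776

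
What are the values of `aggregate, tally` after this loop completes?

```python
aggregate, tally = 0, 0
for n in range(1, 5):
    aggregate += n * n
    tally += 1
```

Sum of squares and count
`aggregate, tally` takes the values: (0, 0) → (1, 0) → (1, 1) → (5, 1) → (5, 2) → (14, 2) → (14, 3) → (30, 3) → (30, 4)

Answer: 30, 4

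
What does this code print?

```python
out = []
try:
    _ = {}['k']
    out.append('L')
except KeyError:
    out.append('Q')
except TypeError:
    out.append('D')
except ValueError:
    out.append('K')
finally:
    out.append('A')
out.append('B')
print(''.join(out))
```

Execution trace: 'Q' (except KeyError) → 'A' (finally) → 'B' (after the try/except). Output: QAB

Answer: QAB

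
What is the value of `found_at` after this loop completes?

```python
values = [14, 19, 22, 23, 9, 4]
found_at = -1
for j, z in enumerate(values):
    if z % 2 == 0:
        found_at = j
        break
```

First even number index in [14, 19, 22, 23, 9, 4]
`found_at` takes the values: -1 → 0

Answer: 0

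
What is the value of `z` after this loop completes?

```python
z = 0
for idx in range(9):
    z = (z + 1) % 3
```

Increment mod 3, 9 times = 0
`z` takes the values: 0 → 1 → 2 → 0 → 1 → 2 → 0 → 1 → 2 → 0

Answer: 0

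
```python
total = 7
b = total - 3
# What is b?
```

Trace:
`total = 7` → total = 7
`b = total - 3` → b = 4
So b = 4

Answer: 4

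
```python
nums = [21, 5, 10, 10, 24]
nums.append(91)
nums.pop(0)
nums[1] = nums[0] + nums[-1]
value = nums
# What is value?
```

Trace:
`nums = [21, 5, 10, 10, 24]` → nums = [21, 5, 10, 10, 24]
`nums.append(91)` → nums = [21, 5, 10, 10, 24, 91]
`nums.pop(0)` → nums = [5, 10, 10, 24, 91]
`nums[1] = nums[0] + nums[-1]` → nums = [5, 96, 10, 24, 91]
`value = nums` → value = [5, 96, 10, 24, 91]
So value = [5, 96, 10, 24, 91]

Answer: [5, 96, 10, 24, 91]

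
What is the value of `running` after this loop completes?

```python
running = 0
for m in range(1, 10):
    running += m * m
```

Sum of squares 1² to 9² = 285
`running` takes the values: 0 → 1 → 5 → 14 → 30 → 55 → 91 → 140 → 204 → 285

Answer: 285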